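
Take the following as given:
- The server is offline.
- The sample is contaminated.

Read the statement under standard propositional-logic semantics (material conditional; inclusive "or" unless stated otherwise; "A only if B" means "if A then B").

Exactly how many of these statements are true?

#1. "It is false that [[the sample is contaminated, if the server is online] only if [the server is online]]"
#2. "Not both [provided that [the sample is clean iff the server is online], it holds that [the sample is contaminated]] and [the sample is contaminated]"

Let N = "the server is online" (False), V = "the sample is contaminated" (True).

#1: This is not ((N -> V) -> N).

N -> V = False -> True = True
(N -> V) -> N = True -> False = False
not ((N -> V) -> N) = not False = True
Hence #1 is true.

#2: This is ((not V iff N) -> V) nand V.

not V = not True = False
not V iff N = False iff False = True
(not V iff N) -> V = True -> True = True
((not V iff N) -> V) nand V = True nand True = False
Thus #2 is false.

True statements: 1.

1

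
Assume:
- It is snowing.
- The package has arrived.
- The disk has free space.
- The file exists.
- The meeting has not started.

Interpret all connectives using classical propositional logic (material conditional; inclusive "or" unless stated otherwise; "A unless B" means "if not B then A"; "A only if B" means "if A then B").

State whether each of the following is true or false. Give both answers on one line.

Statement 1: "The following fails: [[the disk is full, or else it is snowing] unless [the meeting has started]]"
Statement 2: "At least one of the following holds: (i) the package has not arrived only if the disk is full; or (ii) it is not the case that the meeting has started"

Let R = "the disk is full" (False), P = "it is snowing" (True), U = "the meeting has started" (False), Q = "the package has arrived" (True).

Statement 1: This is not ((R or P) or U).

R or P = False or True = True
(R or P) or U = True or False = True
not ((R or P) or U) = not True = False
Thus Statement 1 is false.

Statement 2: In symbols: (not Q -> R) or not U

not Q = not True = False
not Q -> R = False -> False = True
not U = not False = True
(not Q -> R) or not U = True or True = True
Thus Statement 2 is true.

Statement 1 False / Statement 2 True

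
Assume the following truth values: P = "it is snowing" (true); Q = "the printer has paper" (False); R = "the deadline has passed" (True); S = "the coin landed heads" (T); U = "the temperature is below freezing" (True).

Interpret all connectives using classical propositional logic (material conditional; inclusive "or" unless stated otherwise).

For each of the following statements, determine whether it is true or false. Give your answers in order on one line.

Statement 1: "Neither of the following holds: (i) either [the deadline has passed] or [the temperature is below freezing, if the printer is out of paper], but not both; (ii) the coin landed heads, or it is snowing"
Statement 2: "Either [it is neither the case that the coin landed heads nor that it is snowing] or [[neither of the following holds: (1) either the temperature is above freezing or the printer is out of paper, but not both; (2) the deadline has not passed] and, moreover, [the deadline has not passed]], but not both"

Statement 1 F, Statement 2 F

Statement 1: Parsed as (R ⊕ (¬Q → U)) ↓ (S ∨ P)

¬Q = ¬F = T
¬Q → U = T → T = T
R ⊕ (¬Q → U) = T ⊕ T = F
S ∨ P = T ∨ T = T
(R ⊕ (¬Q → U)) ↓ (S ∨ P) = F ↓ T = F
Thus Statement 1 is false.

Statement 2: Parsed as (S ↓ P) ⊕ (((¬U ⊕ ¬Q) ↓ ¬R) ∧ ¬R)

S ↓ P = T ↓ T = F
¬U = ¬T = F
¬Q = ¬F = T
¬U ⊕ ¬Q = F ⊕ T = T
¬R = ¬T = F
(¬U ⊕ ¬Q) ↓ ¬R = T ↓ F = F
¬R = ¬T = F
((¬U ⊕ ¬Q) ↓ ¬R) ∧ ¬R = F ∧ F = F
(S ↓ P) ⊕ (((¬U ⊕ ¬Q) ↓ ¬R) ∧ ¬R) = F ⊕ F = F
So Statement 2 is false.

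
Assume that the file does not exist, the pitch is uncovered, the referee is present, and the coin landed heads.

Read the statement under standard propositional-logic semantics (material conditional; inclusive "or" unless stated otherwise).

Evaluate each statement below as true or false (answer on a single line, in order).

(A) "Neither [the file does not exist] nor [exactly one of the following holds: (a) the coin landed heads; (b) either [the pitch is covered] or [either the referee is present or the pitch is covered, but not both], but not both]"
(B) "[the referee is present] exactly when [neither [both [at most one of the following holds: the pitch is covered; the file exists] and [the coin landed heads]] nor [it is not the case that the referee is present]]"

Let R = "the file exists" (F), M = "the coin landed heads" (T), V = "the pitch is covered" (F), P = "the referee is present" (T).

(A): In symbols: ¬R ↓ (M ⊕ (V ⊕ (P ⊕ V)))

¬R = ¬F = T
P ⊕ V = T ⊕ F = T
V ⊕ (P ⊕ V) = F ⊕ T = T
M ⊕ (V ⊕ (P ⊕ V)) = T ⊕ T = F
¬R ↓ (M ⊕ (V ⊕ (P ⊕ V))) = T ↓ F = F
So (A) is false.

(B): This is P ↔ (((V ↑ R) ∧ M) ↓ ¬P).

V ↑ R = F ↑ F = T
(V ↑ R) ∧ M = T ∧ T = T
¬P = ¬T = F
((V ↑ R) ∧ M) ↓ ¬P = T ↓ F = F
P ↔ (((V ↑ R) ∧ M) ↓ ¬P) = T ↔ F = F
So (B) is false.

(A) False, (B) False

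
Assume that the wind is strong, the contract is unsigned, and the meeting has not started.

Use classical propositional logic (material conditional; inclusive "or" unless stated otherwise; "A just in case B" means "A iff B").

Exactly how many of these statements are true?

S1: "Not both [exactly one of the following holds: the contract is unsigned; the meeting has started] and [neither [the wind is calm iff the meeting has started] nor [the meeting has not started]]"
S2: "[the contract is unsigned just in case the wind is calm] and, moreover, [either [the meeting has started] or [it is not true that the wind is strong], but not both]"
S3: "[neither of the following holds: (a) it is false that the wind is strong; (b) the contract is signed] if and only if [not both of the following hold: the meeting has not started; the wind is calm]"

2

Let Q = "the contract is signed" (F), R = "the meeting has started" (F), P = "the wind is strong" (T).

S1: Parsed as (~Q xor R) nand ((~P <-> R) nor ~R)

~Q = ~F = T
~Q xor R = T xor F = T
~P = ~T = F
~P <-> R = F <-> F = T
~R = ~F = T
(~P <-> R) nor ~R = T nor T = F
(~Q xor R) nand ((~P <-> R) nor ~R) = T nand F = T
So S1 is true.

S2: Formalization: (~Q <-> ~P) & (R xor ~P)

~Q = ~F = T
~P = ~T = F
~Q <-> ~P = T <-> F = F
~P = ~T = F
R xor ~P = F xor F = F
(~Q <-> ~P) & (R xor ~P) = F & F = F
Thus S2 is false.

S3: Parsed as (~P nor Q) <-> (~R nand ~P)

~P = ~T = F
~P nor Q = F nor F = T
~R = ~F = T
~P = ~T = F
~R nand ~P = T nand F = T
(~P nor Q) <-> (~R nand ~P) = T <-> T = T
So S3 is true.

2 of the 3 statements are true.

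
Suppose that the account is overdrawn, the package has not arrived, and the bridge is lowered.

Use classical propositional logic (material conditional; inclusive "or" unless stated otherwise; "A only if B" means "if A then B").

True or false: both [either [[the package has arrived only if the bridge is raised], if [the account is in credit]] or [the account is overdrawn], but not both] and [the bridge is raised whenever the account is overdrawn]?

False

Let P = "the account is overdrawn" (True), Q = "the package has arrived" (False), R = "the bridge is raised" (False).
Formalization: ((not P -> (Q -> R)) xor P) and (P -> R)

not P = not True = False
Q -> R = False -> False = True
not P -> (Q -> R) = False -> True = True
(not P -> (Q -> R)) xor P = True xor True = False
P -> R = True -> False = False
((not P -> (Q -> R)) xor P) and (P -> R) = False and False = False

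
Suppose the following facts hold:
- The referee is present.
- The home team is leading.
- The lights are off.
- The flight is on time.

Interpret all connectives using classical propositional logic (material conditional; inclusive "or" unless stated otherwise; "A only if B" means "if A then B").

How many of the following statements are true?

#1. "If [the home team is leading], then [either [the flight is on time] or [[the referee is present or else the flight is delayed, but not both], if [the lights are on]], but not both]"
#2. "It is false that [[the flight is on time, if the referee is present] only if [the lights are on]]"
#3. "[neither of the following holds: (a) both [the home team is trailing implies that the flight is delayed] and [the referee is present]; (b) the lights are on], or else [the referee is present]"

2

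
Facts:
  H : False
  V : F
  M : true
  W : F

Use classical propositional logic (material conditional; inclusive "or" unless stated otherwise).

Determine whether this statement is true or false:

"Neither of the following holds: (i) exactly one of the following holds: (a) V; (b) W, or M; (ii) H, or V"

Values: V=F, W=F, M=T, H=F.
This is (V ⊕ (W ∨ M)) ↓ (H ∨ V).

W ∨ M = F ∨ T = T
V ⊕ (W ∨ M) = F ⊕ T = T
H ∨ V = F ∨ F = F
(V ⊕ (W ∨ M)) ↓ (H ∨ V) = T ↓ F = F

The statement is false.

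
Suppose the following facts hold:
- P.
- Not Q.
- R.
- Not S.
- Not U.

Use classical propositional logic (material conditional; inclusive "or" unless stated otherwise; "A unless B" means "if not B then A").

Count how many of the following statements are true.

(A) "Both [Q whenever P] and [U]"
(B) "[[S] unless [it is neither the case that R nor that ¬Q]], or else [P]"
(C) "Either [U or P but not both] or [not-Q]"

2

(A): In symbols: (P → Q) ∧ U

P → Q = T → F = F
(P → Q) ∧ U = F ∧ F = F
Thus (A) is false.

(B): Formalization: (S ∨ (R ↓ ¬Q)) ∨ P

¬Q = ¬F = T
R ↓ ¬Q = T ↓ T = F
S ∨ (R ↓ ¬Q) = F ∨ F = F
(S ∨ (R ↓ ¬Q)) ∨ P = F ∨ T = T
So (B) is true.

(C): Formalization: (U ⊕ P) ∨ ¬Q

U ⊕ P = F ⊕ T = T
¬Q = ¬F = T
(U ⊕ P) ∨ ¬Q = T ∨ T = T
Hence (C) is true.

True statements: 2.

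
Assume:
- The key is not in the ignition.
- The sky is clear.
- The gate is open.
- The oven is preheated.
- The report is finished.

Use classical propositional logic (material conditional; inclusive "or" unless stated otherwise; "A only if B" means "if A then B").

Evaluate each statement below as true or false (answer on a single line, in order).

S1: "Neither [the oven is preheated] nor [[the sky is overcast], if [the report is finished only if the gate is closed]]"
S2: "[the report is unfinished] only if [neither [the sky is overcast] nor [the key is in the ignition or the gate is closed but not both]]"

S1 False, S2 True

Let Q = "the oven is preheated" (True), U = "the report is finished" (True), S = "the gate is open" (True), W = "the sky is overcast" (False), M = "the key is in the ignition" (False).

S1: Formalization: Q nor ((U -> not S) -> W)

not S = not True = False
U -> not S = True -> False = False
(U -> not S) -> W = False -> False = True
Q nor ((U -> not S) -> W) = True nor True = False
So S1 is false.

S2: Parsed as not U -> (W nor (M xor not S))

not U = not True = False
not S = not True = False
M xor not S = False xor False = False
W nor (M xor not S) = False nor False = True
not U -> (W nor (M xor not S)) = False -> True = True
Hence S2 is true.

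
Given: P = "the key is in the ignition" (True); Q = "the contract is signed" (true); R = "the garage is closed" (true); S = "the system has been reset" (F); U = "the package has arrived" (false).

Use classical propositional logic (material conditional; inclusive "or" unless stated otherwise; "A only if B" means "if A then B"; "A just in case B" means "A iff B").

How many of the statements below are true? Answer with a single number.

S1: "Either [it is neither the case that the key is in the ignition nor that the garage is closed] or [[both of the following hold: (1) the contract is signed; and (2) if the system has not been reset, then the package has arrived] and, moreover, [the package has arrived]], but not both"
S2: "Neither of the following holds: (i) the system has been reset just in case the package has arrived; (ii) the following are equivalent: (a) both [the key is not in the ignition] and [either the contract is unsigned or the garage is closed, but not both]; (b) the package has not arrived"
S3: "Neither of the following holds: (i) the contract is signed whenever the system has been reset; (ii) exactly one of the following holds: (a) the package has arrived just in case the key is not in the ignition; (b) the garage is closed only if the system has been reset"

0

S1: Parsed as (P nor R) xor ((Q and (not S -> U)) and U)

P nor R = True nor True = False
not S = not False = True
not S -> U = True -> False = False
Q and (not S -> U) = True and False = False
(Q and (not S -> U)) and U = False and False = False
(P nor R) xor ((Q and (not S -> U)) and U) = False xor False = False
So S1 is false.

S2: Formalization: (S iff U) nor ((not P and (not Q xor R)) iff not U)

S iff U = False iff False = True
not P = not True = False
not Q = not True = False
not Q xor R = False xor True = True
not P and (not Q xor R) = False and True = False
not U = not False = True
(not P and (not Q xor R)) iff not U = False iff True = False
(S iff U) nor ((not P and (not Q xor R)) iff not U) = True nor False = False
Thus S2 is false.

S3: Formalization: (S -> Q) nor ((U iff not P) xor (R -> S))

S -> Q = False -> True = True
not P = not True = False
U iff not P = False iff False = True
R -> S = True -> False = False
(U iff not P) xor (R -> S) = True xor False = True
(S -> Q) nor ((U iff not P) xor (R -> S)) = True nor True = False
So S3 is false.

0 of the 3 statements are true (none).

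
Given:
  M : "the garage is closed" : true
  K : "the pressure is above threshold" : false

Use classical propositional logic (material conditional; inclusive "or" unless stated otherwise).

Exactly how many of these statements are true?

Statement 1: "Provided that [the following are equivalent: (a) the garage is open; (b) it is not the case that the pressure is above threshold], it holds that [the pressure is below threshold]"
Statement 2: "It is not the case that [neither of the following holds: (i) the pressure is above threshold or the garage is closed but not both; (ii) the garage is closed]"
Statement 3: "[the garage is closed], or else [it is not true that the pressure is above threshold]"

3

Statement 1: Parsed as (~M <-> ~K) -> ~K

~M = ~T = F
~K = ~F = T
~M <-> ~K = F <-> T = F
~K = ~F = T
(~M <-> ~K) -> ~K = F -> T = T
Hence Statement 1 is true.

Statement 2: Parsed as ~((K xor M) nor M)

K xor M = F xor T = T
(K xor M) nor M = T nor T = F
~((K xor M) nor M) = ~F = T
So Statement 2 is true.

Statement 3: This is M | ~K.

~K = ~F = T
M | ~K = T | T = T
Hence Statement 3 is true.

3 of the 3 statements are true.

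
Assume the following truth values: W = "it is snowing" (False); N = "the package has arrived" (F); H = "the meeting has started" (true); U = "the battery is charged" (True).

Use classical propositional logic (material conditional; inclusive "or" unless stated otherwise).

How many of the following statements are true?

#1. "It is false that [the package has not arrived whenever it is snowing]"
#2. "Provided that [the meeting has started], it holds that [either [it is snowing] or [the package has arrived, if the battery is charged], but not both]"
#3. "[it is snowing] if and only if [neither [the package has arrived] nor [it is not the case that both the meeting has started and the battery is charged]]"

0

#1: Formalization: not (W -> not N)

not N = not False = True
W -> not N = False -> True = True
not (W -> not N) = not True = False
So #1 is false.

#2: In symbols: H -> (W xor (U -> N))

U -> N = True -> False = False
W xor (U -> N) = False xor False = False
H -> (W xor (U -> N)) = True -> False = False
So #2 is false.

#3: In symbols: W iff (N nor (H nand U))

H nand U = True nand True = False
N nor (H nand U) = False nor False = True
W iff (N nor (H nand U)) = False iff True = False
So #3 is false.

Count: 0.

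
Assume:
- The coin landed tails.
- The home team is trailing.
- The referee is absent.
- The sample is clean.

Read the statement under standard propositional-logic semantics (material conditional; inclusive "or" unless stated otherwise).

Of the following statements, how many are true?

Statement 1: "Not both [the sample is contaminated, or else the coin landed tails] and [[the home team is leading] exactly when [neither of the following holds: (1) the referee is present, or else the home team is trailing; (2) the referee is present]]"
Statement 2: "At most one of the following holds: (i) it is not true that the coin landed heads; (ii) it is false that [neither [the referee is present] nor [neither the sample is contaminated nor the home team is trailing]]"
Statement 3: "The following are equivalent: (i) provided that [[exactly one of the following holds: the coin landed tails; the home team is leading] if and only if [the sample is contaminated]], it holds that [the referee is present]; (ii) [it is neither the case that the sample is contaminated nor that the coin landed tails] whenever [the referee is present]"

2

Let S = "the sample is contaminated" (False), P = "the coin landed heads" (False), Q = "the home team is leading" (False), R = "the referee is present" (False).

Statement 1: This is (S or not P) nand (Q iff ((R or not Q) nor R)).

not P = not False = True
S or not P = False or True = True
not Q = not False = True
R or not Q = False or True = True
(R or not Q) nor R = True nor False = False
Q iff ((R or not Q) nor R) = False iff False = True
(S or not P) nand (Q iff ((R or not Q) nor R)) = True nand True = False
So Statement 1 is false.

Statement 2: In symbols: not P nand not (R nor (S nor not Q))

not P = not False = True
not Q = not False = True
S nor not Q = False nor True = False
R nor (S nor not Q) = False nor False = True
not (R nor (S nor not Q)) = not True = False
not P nand not (R nor (S nor not Q)) = True nand False = True
Hence Statement 2 is true.

Statement 3: In symbols: (((not P xor Q) iff S) -> R) iff (R -> (S nor not P))

not P = not False = True
not P xor Q = True xor False = True
(not P xor Q) iff S = True iff False = False
((not P xor Q) iff S) -> R = False -> False = True
not P = not False = True
S nor not P = False nor True = False
R -> (S nor not P) = False -> False = True
(((not P xor Q) iff S) -> R) iff (R -> (S nor not P)) = True iff True = True
So Statement 3 is true.

True statements: 2.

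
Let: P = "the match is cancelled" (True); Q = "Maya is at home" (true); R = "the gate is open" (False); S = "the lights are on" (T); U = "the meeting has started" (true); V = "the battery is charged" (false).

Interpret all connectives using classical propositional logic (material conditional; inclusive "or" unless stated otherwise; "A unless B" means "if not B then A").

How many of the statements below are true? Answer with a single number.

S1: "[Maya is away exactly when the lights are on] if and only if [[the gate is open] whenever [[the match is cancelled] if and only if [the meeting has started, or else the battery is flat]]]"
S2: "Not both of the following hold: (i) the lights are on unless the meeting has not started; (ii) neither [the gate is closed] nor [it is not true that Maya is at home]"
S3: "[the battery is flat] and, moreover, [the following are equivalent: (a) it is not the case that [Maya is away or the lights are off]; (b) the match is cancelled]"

S1: Formalization: (not Q iff S) iff ((P iff (U or not V)) -> R)

not Q = not True = False
not Q iff S = False iff True = False
not V = not False = True
U or not V = True or True = True
P iff (U or not V) = True iff True = True
(P iff (U or not V)) -> R = True -> False = False
(not Q iff S) iff ((P iff (U or not V)) -> R) = False iff False = True
Thus S1 is true.

S2: In symbols: (S or not U) nand (not R nor not Q)

not U = not True = False
S or not U = True or False = True
not R = not False = True
not Q = not True = False
not R nor not Q = True nor False = False
(S or not U) nand (not R nor not Q) = True nand False = True
Hence S2 is true.

S3: Formalization: not V and (not (not Q or not S) iff P)

not V = not False = True
not Q = not True = False
not S = not True = False
not Q or not S = False or False = False
not (not Q or not S) = not False = True
not (not Q or not S) iff P = True iff True = True
not V and (not (not Q or not S) iff P) = True and True = True
Thus S3 is true.

True statements: 3 (S1, S2, S3).

3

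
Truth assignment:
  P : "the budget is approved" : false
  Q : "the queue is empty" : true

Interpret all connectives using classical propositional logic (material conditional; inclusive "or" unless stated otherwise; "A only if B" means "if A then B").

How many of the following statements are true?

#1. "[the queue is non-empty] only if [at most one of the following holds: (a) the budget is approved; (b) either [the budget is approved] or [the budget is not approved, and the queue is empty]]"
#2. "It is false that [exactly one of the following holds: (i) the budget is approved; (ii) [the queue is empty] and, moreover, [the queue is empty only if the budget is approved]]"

#1: In symbols: ¬Q → (P ↑ (P ∨ (¬P ∧ Q)))

¬Q = ¬T = F
¬P = ¬F = T
¬P ∧ Q = T ∧ T = T
P ∨ (¬P ∧ Q) = F ∨ T = T
P ↑ (P ∨ (¬P ∧ Q)) = F ↑ T = T
¬Q → (P ↑ (P ∨ (¬P ∧ Q))) = F → T = T
Thus #1 is true.

#2: Formalization: ¬(P ⊕ (Q ∧ (Q → P)))

Q → P = T → F = F
Q ∧ (Q → P) = T ∧ F = F
P ⊕ (Q ∧ (Q → P)) = F ⊕ F = F
¬(P ⊕ (Q ∧ (Q → P))) = ¬F = T
Thus #2 is true.

True statements: 2 (#1, #2).

2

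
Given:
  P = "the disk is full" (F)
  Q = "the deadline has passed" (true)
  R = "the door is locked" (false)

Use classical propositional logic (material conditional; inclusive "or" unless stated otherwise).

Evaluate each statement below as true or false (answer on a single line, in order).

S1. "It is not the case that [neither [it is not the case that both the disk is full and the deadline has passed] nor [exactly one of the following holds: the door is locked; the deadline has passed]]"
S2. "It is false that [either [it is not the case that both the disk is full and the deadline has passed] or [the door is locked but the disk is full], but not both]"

S1: Parsed as ¬((P ↑ Q) ↓ (R ⊕ Q))

P ↑ Q = F ↑ T = T
R ⊕ Q = F ⊕ T = T
(P ↑ Q) ↓ (R ⊕ Q) = T ↓ T = F
¬((P ↑ Q) ↓ (R ⊕ Q)) = ¬F = T
Hence S1 is true.

S2: Formalization: ¬((P ↑ Q) ⊕ (R ∧ P))

P ↑ Q = F ↑ T = T
R ∧ P = F ∧ F = F
(P ↑ Q) ⊕ (R ∧ P) = T ⊕ F = T
¬((P ↑ Q) ⊕ (R ∧ P)) = ¬T = F
So S2 is false.

S1 T / S2 F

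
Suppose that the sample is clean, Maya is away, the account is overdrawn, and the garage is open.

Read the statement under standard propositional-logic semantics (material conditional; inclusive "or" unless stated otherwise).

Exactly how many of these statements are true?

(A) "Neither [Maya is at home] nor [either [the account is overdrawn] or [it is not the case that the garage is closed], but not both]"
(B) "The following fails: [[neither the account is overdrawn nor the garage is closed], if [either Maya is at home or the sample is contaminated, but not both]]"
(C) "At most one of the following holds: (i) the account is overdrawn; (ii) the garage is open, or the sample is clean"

Let Q = "Maya is at home" (False), R = "the account is overdrawn" (True), S = "the garage is closed" (False), P = "the sample is contaminated" (False).

(A): This is Q nor (R xor not S).

not S = not False = True
R xor not S = True xor True = False
Q nor (R xor not S) = False nor False = True
So (A) is true.

(B): This is not ((Q xor P) -> (R nor S)).

Q xor P = False xor False = False
R nor S = True nor False = False
(Q xor P) -> (R nor S) = False -> False = True
not ((Q xor P) -> (R nor S)) = not True = False
Hence (B) is false.

(C): In symbols: R nand (not S or not P)

not S = not False = True
not P = not False = True
not S or not P = True or True = True
R nand (not S or not P) = True nand True = False
Thus (C) is false.

Count: 1.

1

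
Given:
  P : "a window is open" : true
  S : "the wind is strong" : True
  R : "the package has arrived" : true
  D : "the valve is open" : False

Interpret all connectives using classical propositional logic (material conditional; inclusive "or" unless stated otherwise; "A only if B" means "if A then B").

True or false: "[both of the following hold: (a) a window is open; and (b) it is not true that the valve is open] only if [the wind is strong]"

Values: P=T, D=F, S=T.
Formalization: (P ∧ ¬D) → S

¬D = ¬F = T
P ∧ ¬D = T ∧ T = T
(P ∧ ¬D) → S = T → T = T

True.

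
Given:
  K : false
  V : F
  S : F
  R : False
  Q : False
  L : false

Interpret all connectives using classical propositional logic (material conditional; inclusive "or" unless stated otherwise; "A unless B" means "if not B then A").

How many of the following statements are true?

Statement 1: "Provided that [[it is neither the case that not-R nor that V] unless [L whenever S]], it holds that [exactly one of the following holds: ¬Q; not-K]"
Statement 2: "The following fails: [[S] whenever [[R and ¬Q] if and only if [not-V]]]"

0

Statement 1: Parsed as ((~R nor V) | (S -> L)) -> (~Q xor ~K)

~R = ~F = T
~R nor V = T nor F = F
S -> L = F -> F = T
(~R nor V) | (S -> L) = F | T = T
~Q = ~F = T
~K = ~F = T
~Q xor ~K = T xor T = F
((~R nor V) | (S -> L)) -> (~Q xor ~K) = T -> F = F
Hence Statement 1 is false.

Statement 2: This is ~(((R & ~Q) <-> ~V) -> S).

~Q = ~F = T
R & ~Q = F & T = F
~V = ~F = T
(R & ~Q) <-> ~V = F <-> T = F
((R & ~Q) <-> ~V) -> S = F -> F = T
~(((R & ~Q) <-> ~V) -> S) = ~T = F
Hence Statement 2 is false.

True statements: 0 (none).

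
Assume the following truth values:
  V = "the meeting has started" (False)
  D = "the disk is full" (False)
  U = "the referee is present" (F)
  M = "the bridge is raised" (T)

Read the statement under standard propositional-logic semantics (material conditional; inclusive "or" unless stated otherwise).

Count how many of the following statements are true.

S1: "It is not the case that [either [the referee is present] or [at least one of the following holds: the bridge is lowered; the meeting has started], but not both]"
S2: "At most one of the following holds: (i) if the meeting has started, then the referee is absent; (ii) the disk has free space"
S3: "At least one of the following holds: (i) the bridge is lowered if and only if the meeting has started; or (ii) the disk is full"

2

S1: This is ¬(U ⊕ (¬M ∨ V)).

¬M = ¬T = F
¬M ∨ V = F ∨ F = F
U ⊕ (¬M ∨ V) = F ⊕ F = F
¬(U ⊕ (¬M ∨ V)) = ¬F = T
So S1 is true.

S2: This is (V → ¬U) ↑ ¬D.

¬U = ¬F = T
V → ¬U = F → T = T
¬D = ¬F = T
(V → ¬U) ↑ ¬D = T ↑ T = F
Thus S2 is false.

S3: This is (¬M ↔ V) ∨ D.

¬M = ¬T = F
¬M ↔ V = F ↔ F = T
(¬M ↔ V) ∨ D = T ∨ F = T
So S3 is true.

True statements: 2 (S1, S3).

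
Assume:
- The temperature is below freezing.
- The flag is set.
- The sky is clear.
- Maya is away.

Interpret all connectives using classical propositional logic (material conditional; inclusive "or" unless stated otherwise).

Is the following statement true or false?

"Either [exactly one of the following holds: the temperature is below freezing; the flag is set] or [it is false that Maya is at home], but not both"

Let P = "the temperature is below freezing" (True), Q = "the flag is set" (True), S = "Maya is at home" (False).
In symbols: (P xor Q) xor not S

P xor Q = True xor True = False
not S = not False = True
(P xor Q) xor not S = False xor True = True

True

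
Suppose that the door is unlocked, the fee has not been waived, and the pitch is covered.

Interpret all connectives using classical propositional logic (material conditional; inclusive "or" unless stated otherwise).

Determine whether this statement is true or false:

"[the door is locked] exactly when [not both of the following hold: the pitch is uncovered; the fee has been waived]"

Let W = "the door is locked" (F), S = "the pitch is covered" (T), N = "the fee has been waived" (F).
This is W ↔ (¬S ↑ N).

¬S = ¬T = F
¬S ↑ N = F ↑ F = T
W ↔ (¬S ↑ N) = F ↔ T = F

False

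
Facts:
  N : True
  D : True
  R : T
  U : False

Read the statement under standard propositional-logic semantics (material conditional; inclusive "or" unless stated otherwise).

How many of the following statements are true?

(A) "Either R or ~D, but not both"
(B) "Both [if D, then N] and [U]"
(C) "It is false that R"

1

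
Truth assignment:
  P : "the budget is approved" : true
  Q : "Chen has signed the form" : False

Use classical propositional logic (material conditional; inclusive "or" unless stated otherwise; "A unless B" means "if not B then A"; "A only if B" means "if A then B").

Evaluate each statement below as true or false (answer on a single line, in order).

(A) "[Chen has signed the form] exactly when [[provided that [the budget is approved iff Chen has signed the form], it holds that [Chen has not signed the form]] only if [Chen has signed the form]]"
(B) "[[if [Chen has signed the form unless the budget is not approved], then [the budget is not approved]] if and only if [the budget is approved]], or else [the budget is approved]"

(A) True, (B) True

(A): Parsed as Q iff (((P iff Q) -> not Q) -> Q)

P iff Q = True iff False = False
not Q = not False = True
(P iff Q) -> not Q = False -> True = True
((P iff Q) -> not Q) -> Q = True -> False = False
Q iff (((P iff Q) -> not Q) -> Q) = False iff False = True
Thus (A) is true.

(B): Formalization: (((Q or not P) -> not P) iff P) or P

not P = not True = False
Q or not P = False or False = False
not P = not True = False
(Q or not P) -> not P = False -> False = True
((Q or not P) -> not P) iff P = True iff True = True
(((Q or not P) -> not P) iff P) or P = True or True = True
Thus (B) is true.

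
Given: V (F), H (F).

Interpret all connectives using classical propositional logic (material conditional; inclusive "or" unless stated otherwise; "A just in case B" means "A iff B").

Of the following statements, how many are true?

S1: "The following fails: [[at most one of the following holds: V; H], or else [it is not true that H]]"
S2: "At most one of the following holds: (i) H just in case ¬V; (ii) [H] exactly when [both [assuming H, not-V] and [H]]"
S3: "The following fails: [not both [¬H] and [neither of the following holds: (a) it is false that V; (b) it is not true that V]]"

1

S1: This is not ((V nand H) or not H).

V nand H = False nand False = True
not H = not False = True
(V nand H) or not H = True or True = True
not ((V nand H) or not H) = not True = False
So S1 is false.

S2: Formalization: (H iff not V) nand (H iff ((H -> not V) and H))

not V = not False = True
H iff not V = False iff True = False
not V = not False = True
H -> not V = False -> True = True
(H -> not V) and H = True and False = False
H iff ((H -> not V) and H) = False iff False = True
(H iff not V) nand (H iff ((H -> not V) and H)) = False nand True = True
Thus S2 is true.

S3: Parsed as not (not H nand (not V nor not V))

not H = not False = True
not V = not False = True
not V = not False = True
not V nor not V = True nor True = False
not H nand (not V nor not V) = True nand False = True
not (not H nand (not V nor not V)) = not True = False
Thus S3 is false.

1 of the 3 statements is true.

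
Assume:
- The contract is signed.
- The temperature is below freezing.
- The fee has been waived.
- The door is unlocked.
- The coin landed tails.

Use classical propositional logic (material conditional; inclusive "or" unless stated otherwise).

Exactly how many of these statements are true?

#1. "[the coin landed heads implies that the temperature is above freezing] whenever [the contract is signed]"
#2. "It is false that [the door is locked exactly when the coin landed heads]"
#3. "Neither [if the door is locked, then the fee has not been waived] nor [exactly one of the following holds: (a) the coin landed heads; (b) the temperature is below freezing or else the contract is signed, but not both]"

1

Let P = "the contract is signed" (T), U = "the coin landed heads" (F), Q = "the temperature is below freezing" (T), S = "the door is locked" (F), R = "the fee has been waived" (T).

#1: In symbols: P → (U → ¬Q)

¬Q = ¬T = F
U → ¬Q = F → F = T
P → (U → ¬Q) = T → T = T
So #1 is true.

#2: Formalization: ¬(S ↔ U)

S ↔ U = F ↔ F = T
¬(S ↔ U) = ¬T = F
Thus #2 is false.

#3: Formalization: (S → ¬R) ↓ (U ⊕ (Q ⊕ P))

¬R = ¬T = F
S → ¬R = F → F = T
Q ⊕ P = T ⊕ T = F
U ⊕ (Q ⊕ P) = F ⊕ F = F
(S → ¬R) ↓ (U ⊕ (Q ⊕ P)) = T ↓ F = F
Hence #3 is false.

Count: 1.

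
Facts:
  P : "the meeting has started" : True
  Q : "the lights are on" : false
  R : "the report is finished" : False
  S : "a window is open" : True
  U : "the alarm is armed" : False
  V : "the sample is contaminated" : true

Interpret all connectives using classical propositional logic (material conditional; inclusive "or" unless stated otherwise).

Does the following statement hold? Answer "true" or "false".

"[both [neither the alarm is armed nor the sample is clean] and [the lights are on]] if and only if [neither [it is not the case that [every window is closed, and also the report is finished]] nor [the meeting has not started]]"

True

Values: U=F, V=T, Q=F, S=T, R=F, P=T.
Parsed as ((U ↓ ¬V) ∧ Q) ↔ (¬(¬S ∧ R) ↓ ¬P)

¬V = ¬T = F
U ↓ ¬V = F ↓ F = T
(U ↓ ¬V) ∧ Q = T ∧ F = F
¬S = ¬T = F
¬S ∧ R = F ∧ F = F
¬(¬S ∧ R) = ¬F = T
¬P = ¬T = F
¬(¬S ∧ R) ↓ ¬P = T ↓ F = F
((U ↓ ¬V) ∧ Q) ↔ (¬(¬S ∧ R) ↓ ¬P) = F ↔ F = T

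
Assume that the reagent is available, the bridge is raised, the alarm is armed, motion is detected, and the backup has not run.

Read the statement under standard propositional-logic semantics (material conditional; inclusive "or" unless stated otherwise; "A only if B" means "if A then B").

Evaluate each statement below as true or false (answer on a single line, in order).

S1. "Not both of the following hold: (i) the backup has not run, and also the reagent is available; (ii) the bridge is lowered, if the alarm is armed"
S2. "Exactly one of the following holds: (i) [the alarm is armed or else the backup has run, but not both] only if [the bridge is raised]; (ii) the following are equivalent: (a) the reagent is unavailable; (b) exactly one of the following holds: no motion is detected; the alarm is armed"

Let Q = "the backup has run" (F), G = "the reagent is available" (T), H = "the alarm is armed" (T), W = "the bridge is raised" (T), V = "motion is detected" (T).

S1: Formalization: (¬Q ∧ G) ↑ (H → ¬W)

¬Q = ¬F = T
¬Q ∧ G = T ∧ T = T
¬W = ¬T = F
H → ¬W = T → F = F
(¬Q ∧ G) ↑ (H → ¬W) = T ↑ F = T
Thus S1 is true.

S2: Parsed as ((H ⊕ Q) → W) ⊕ (¬G ↔ (¬V ⊕ H))

H ⊕ Q = T ⊕ F = T
(H ⊕ Q) → W = T → T = T
¬G = ¬T = F
¬V = ¬T = F
¬V ⊕ H = F ⊕ T = T
¬G ↔ (¬V ⊕ H) = F ↔ T = F
((H ⊕ Q) → W) ⊕ (¬G ↔ (¬V ⊕ H)) = T ⊕ F = T
So S2 is true.

S1 T / S2 T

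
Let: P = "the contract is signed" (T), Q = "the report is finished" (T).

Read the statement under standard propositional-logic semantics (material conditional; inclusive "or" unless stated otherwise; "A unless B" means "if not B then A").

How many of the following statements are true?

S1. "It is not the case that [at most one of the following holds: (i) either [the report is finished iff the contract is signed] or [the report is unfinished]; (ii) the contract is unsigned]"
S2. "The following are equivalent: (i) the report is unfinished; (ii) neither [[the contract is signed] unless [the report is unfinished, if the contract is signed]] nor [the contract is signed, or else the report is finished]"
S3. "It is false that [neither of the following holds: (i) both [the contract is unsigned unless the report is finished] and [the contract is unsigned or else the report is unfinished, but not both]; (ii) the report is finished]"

2

S1: Formalization: ¬(((Q ↔ P) ∨ ¬Q) ↑ ¬P)

Q ↔ P = T ↔ T = T
¬Q = ¬T = F
(Q ↔ P) ∨ ¬Q = T ∨ F = T
¬P = ¬T = F
((Q ↔ P) ∨ ¬Q) ↑ ¬P = T ↑ F = T
¬(((Q ↔ P) ∨ ¬Q) ↑ ¬P) = ¬T = F
So S1 is false.

S2: Parsed as ¬Q ↔ ((P ∨ (P → ¬Q)) ↓ (P ∨ Q))

¬Q = ¬T = F
¬Q = ¬T = F
P → ¬Q = T → F = F
P ∨ (P → ¬Q) = T ∨ F = T
P ∨ Q = T ∨ T = T
(P ∨ (P → ¬Q)) ↓ (P ∨ Q) = T ↓ T = F
¬Q ↔ ((P ∨ (P → ¬Q)) ↓ (P ∨ Q)) = F ↔ F = T
Hence S2 is true.

S3: Formalization: ¬(((¬P ∨ Q) ∧ (¬P ⊕ ¬Q)) ↓ Q)

¬P = ¬T = F
¬P ∨ Q = F ∨ T = T
¬P = ¬T = F
¬Q = ¬T = F
¬P ⊕ ¬Q = F ⊕ F = F
(¬P ∨ Q) ∧ (¬P ⊕ ¬Q) = T ∧ F = F
((¬P ∨ Q) ∧ (¬P ⊕ ¬Q)) ↓ Q = F ↓ T = F
¬(((¬P ∨ Q) ∧ (¬P ⊕ ¬Q)) ↓ Q) = ¬F = T
Hence S3 is true.

Count: 2.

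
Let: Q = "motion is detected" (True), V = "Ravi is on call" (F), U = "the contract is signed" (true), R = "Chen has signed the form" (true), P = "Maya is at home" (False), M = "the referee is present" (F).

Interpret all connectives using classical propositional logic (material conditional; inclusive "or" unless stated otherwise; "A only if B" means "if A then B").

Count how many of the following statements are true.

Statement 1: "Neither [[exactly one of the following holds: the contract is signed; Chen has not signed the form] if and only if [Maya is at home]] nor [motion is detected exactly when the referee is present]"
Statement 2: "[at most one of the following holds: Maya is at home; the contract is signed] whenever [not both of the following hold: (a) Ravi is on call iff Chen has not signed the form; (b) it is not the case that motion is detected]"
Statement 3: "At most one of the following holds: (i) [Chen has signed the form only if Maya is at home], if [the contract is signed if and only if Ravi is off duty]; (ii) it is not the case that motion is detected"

Statement 1: This is ((U xor ~R) <-> P) nor (Q <-> M).

~R = ~T = F
U xor ~R = T xor F = T
(U xor ~R) <-> P = T <-> F = F
Q <-> M = T <-> F = F
((U xor ~R) <-> P) nor (Q <-> M) = F nor F = T
Hence Statement 1 is true.

Statement 2: Formalization: ((V <-> ~R) nand ~Q) -> (P nand U)

~R = ~T = F
V <-> ~R = F <-> F = T
~Q = ~T = F
(V <-> ~R) nand ~Q = T nand F = T
P nand U = F nand T = T
((V <-> ~R) nand ~Q) -> (P nand U) = T -> T = T
Hence Statement 2 is true.

Statement 3: This is ((U <-> ~V) -> (R -> P)) nand ~Q.

~V = ~F = T
U <-> ~V = T <-> T = T
R -> P = T -> F = F
(U <-> ~V) -> (R -> P) = T -> F = F
~Q = ~T = F
((U <-> ~V) -> (R -> P)) nand ~Q = F nand F = T
Hence Statement 3 is true.

Count: 3.

3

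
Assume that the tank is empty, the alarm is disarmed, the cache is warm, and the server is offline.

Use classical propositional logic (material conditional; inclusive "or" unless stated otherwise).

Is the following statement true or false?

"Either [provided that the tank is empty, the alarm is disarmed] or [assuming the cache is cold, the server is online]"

True

Let P = "the tank is full" (F), K = "the alarm is armed" (F), N = "the cache is warm" (T), S = "the server is online" (F).
This is (¬P → ¬K) ∨ (¬N → S).

¬P = ¬F = T
¬K = ¬F = T
¬P → ¬K = T → T = T
¬N = ¬T = F
¬N → S = F → F = T
(¬P → ¬K) ∨ (¬N → S) = T ∨ T = T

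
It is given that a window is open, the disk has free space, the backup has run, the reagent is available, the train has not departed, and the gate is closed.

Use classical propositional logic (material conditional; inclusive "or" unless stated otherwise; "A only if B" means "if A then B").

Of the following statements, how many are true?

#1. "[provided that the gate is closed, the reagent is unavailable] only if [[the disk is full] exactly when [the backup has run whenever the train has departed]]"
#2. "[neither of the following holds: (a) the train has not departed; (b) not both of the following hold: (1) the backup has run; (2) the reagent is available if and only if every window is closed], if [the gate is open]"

2

Let P = "the gate is open" (False), G = "the reagent is available" (True), H = "the disk is full" (False), Q = "the train has departed" (False), U = "the backup has run" (True), V = "a window is open" (True).

#1: This is (not P -> not G) -> (H iff (Q -> U)).

not P = not False = True
not G = not True = False
not P -> not G = True -> False = False
Q -> U = False -> True = True
H iff (Q -> U) = False iff True = False
(not P -> not G) -> (H iff (Q -> U)) = False -> False = True
So #1 is true.

#2: Parsed as P -> (not Q nor (U nand (G iff not V)))

not Q = not False = True
not V = not True = False
G iff not V = True iff False = False
U nand (G iff not V) = True nand False = True
not Q nor (U nand (G iff not V)) = True nor True = False
P -> (not Q nor (U nand (G iff not V))) = False -> False = True
So #2 is true.

2 of the 2 statements are true (#1, #2).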